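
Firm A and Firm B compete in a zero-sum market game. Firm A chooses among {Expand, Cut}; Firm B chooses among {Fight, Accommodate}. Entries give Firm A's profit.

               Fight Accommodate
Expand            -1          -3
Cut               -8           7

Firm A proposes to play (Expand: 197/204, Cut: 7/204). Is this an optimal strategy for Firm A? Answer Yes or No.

Against Fight this mix gives (197/204)·(-1) + (7/204)·(-8) = -253/204.
Against Accommodate this mix gives (197/204)·(-3) + (7/204)·7 = -271/102.
Firm B will play Accommodate, holding Firm A to -271/102. Shifting weight toward the row that does better against Accommodate would raise this floor (the equalizing mix achieves -31/17 against both Accommodate and Fight), so the proposed strategy is not optimal.

No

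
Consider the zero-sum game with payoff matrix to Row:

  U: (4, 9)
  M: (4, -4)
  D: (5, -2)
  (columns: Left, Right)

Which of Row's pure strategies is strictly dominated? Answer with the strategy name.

D gives a strictly higher payoff than M against every column: 5 > 4, -2 > -4.
So M is strictly dominated and Row never plays it.

M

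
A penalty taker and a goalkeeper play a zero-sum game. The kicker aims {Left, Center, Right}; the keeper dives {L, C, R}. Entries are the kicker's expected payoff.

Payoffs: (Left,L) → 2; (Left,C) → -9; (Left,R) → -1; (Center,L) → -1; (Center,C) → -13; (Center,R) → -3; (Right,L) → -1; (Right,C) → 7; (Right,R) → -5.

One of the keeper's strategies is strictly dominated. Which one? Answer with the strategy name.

L

R holds the kicker's payoff strictly below L in every row: -1 < 2, -3 < -1, -5 < -1.
So L is strictly dominated for the keeper.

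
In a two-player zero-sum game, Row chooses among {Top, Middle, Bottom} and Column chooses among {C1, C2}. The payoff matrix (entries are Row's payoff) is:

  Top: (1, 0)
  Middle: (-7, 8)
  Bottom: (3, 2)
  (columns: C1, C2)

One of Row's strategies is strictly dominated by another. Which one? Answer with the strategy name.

Top

Bottom gives a strictly higher payoff than Top against every column: 3 > 1, 2 > 0.
So Top is strictly dominated and Row never plays it.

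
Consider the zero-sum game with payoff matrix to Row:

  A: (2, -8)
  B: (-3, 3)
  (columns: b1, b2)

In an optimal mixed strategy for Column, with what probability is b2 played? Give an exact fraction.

Row minima: A → -8, B → -3; maximin = -3.
Column maxima: b1 → 2, b2 → 3; minimax = 2.
-3 ≠ 2, so there is no saddle point; optimal play is mixed.
Let Row play A with probability p. Expected payoff against b1: 2p + (-3)(1−p) = 5p − 3; against b2: (-8)p + 3(1−p) = −11p + 3.
Setting these equal: 5p − 3 = −11p + 3 ⇒ 16p = 6 ⇒ p = 3/8, and the value is (5)·(3/8) − 3 = -9/8.
For Column: with q = P(b1), equating A's and B's payoffs gives 10q − 8 = −6q + 3 ⇒ q = 11/16.

5/16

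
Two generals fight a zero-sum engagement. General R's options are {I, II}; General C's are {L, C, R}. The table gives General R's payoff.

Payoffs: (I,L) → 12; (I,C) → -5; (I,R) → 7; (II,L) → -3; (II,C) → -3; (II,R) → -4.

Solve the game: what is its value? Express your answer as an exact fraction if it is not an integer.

-41/13

Row minima: I → -5, II → -4; maximin = -4.
Column maxima: L → 12, C → -3, R → 7; minimax = -3.
-4 ≠ -3, so there is no saddle point; optimal play is mixed.
L is strictly dominated by R (it gives General R strictly more in every row), so General C never plays it.
On the remaining 2×2 (I, II vs C, R):
Let General R play I with probability p. Expected payoff against C: (-5)p + (-3)(1−p) = −2p − 3; against R: 7p + (-4)(1−p) = 11p − 4.
Setting these equal: −2p − 3 = 11p − 4 ⇒ −13p = -1 ⇒ p = 1/13, and the value is (-2)·(1/13) − 3 = -41/13.
For General C: with q = P(C), equating I's and II's payoffs gives −12q + 7 = q − 4 ⇒ q = 11/13.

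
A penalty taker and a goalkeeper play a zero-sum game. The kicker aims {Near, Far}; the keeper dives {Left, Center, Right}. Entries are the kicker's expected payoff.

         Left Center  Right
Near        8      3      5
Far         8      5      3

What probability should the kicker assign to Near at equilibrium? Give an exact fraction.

Row minima: Near → 3, Far → 3; maximin = 3.
Column maxima: Left → 8, Center → 5, Right → 5; minimax = 5.
3 ≠ 5, so there is no saddle point; optimal play is mixed.
Left is strictly dominated by Center (it gives the kicker strictly more in every row), so the keeper never plays it.
On the remaining 2×2 (Near, Far vs Center, Right):
Let the kicker play Near with probability p. Expected payoff against Center: 3p + 5(1−p) = −2p + 5; against Right: 5p + 3(1−p) = 2p + 3.
Setting these equal: −2p + 5 = 2p + 3 ⇒ −4p = -2 ⇒ p = 1/2, and the value is (-2)·(1/2) + 5 = 4.
For the keeper: with q = P(Center), equating Near's and Far's payoffs gives −2q + 5 = 2q + 3 ⇒ q = 1/2.

1/2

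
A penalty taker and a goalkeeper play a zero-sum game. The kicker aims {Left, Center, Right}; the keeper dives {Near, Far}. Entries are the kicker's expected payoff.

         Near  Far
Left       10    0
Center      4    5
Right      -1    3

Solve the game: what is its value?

Row minima: Left → 0, Center → 4, Right → -1; maximin = 4.
Column maxima: Near → 10, Far → 5; minimax = 5.
4 ≠ 5, so there is no saddle point; optimal play is mixed.
Right is strictly dominated by Center, so the kicker never plays it.
On the remaining 2×2 (Left, Center vs Near, Far):
Let the kicker play Left with probability p. Expected payoff against Near: 10p + 4(1−p) = 6p + 4; against Far: 0p + 5(1−p) = −5p + 5.
Setting these equal: 6p + 4 = −5p + 5 ⇒ 11p = 1 ⇒ p = 1/11, and the value is (6)·(1/11) + 4 = 50/11.
For the keeper: with q = P(Near), equating Left's and Center's payoffs gives 10q = −q + 5 ⇒ q = 5/11.

50/11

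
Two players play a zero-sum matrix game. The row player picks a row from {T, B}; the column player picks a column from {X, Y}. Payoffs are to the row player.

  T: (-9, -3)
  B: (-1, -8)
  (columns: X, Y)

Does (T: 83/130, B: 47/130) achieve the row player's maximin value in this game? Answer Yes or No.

No

Against X this mix gives (83/130)·(-9) + (47/130)·(-1) = -397/65.
Against Y this mix gives (83/130)·(-3) + (47/130)·(-8) = -125/26.
The column player will play X, holding the row player to -397/65. Shifting weight toward the row that does better against X would raise this floor (the equalizing mix achieves -69/13 against both X and Y), so the proposed strategy is not optimal.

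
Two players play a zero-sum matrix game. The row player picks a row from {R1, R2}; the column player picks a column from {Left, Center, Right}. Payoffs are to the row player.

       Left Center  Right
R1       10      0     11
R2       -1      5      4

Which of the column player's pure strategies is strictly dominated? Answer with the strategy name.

Right

Left holds the row player's payoff strictly below Right in every row: 10 < 11, -1 < 4.
So Right is strictly dominated for the column player.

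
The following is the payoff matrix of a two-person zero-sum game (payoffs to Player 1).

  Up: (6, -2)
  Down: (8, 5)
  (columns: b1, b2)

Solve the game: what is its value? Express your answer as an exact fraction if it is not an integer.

Row minima: Up → -2, Down → 5; maximin = 5.
Column maxima: b1 → 8, b2 → 5; minimax = 5.
Since maximin = minimax = 5, there is a saddle point and the value is 5.

5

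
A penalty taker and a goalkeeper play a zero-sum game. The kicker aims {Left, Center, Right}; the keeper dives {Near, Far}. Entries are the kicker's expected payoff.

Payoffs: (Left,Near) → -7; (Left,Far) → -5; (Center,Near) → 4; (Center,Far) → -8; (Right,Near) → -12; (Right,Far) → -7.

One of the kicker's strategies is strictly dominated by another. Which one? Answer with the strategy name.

Left gives a strictly higher payoff than Right against every column: -7 > -12, -5 > -7.
So Right is strictly dominated and the kicker never plays it.

Right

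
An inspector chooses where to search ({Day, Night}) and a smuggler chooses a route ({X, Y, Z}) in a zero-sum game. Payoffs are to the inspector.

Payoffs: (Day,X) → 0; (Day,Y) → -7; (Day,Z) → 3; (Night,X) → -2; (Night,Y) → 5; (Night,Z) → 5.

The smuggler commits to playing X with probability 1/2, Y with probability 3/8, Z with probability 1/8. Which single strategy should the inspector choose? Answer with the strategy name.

Expected payoff of Day: (1/2)·0 + (3/8)·(-7) + (1/8)·3 = -9/4.
Expected payoff of Night: (1/2)·(-2) + (3/8)·5 + (1/8)·5 = 3/2.
The largest is 3/2, so the inspector's best response is Night.

Night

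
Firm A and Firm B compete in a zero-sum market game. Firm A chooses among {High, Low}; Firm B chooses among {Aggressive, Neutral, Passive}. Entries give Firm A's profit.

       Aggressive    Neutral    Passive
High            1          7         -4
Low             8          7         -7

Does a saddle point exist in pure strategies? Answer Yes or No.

Row minima: High → -4, Low → -7; maximin = -4.
Column maxima: Aggressive → 8, Neutral → 7, Passive → -4; minimax = -4.
maximin = minimax = -4, so a saddle point exists.

Yes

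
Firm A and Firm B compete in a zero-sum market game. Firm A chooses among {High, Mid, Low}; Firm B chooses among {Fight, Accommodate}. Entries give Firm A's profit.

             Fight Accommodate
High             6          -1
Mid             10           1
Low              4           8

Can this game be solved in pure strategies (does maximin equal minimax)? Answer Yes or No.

No

Row minima: High → -1, Mid → 1, Low → 4; maximin = 4.
Column maxima: Fight → 10, Accommodate → 8; minimax = 8.
4 ≠ 8, so no pure-strategy equilibrium exists.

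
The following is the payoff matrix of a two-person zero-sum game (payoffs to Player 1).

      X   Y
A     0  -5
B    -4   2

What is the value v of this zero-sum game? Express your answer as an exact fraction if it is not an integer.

-20/11

Row minima: A → -5, B → -4; maximin = -4.
Column maxima: X → 0, Y → 2; minimax = 0.
-4 ≠ 0, so there is no saddle point; optimal play is mixed.
Let Player 1 play A with probability p. Expected payoff against X: 0p + (-4)(1−p) = 4p − 4; against Y: (-5)p + 2(1−p) = −7p + 2.
Setting these equal: 4p − 4 = −7p + 2 ⇒ 11p = 6 ⇒ p = 6/11, and the value is (4)·(6/11) − 4 = -20/11.
For Player 2: with q = P(X), equating A's and B's payoffs gives 5q − 5 = −6q + 2 ⇒ q = 7/11.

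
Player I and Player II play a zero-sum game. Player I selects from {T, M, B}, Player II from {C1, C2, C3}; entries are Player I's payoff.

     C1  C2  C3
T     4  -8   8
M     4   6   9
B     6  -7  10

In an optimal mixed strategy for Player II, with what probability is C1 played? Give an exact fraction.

Row minima: T → -8, M → 4, B → -7; maximin = 4.
Column maxima: C1 → 6, C2 → 6, C3 → 10; minimax = 6.
4 ≠ 6, so there is no saddle point; optimal play is mixed.
T is strictly dominated by B, so Player I never plays it.
C3 is strictly dominated by C1 (it gives Player I strictly more in every row), so Player II never plays it.
On the remaining 2×2 (M, B vs C1, C2):
Let Player I play M with probability p. Expected payoff against C1: 4p + 6(1−p) = −2p + 6; against C2: 6p + (-7)(1−p) = 13p − 7.
Setting these equal: −2p + 6 = 13p − 7 ⇒ −15p = -13 ⇒ p = 13/15, and the value is (-2)·(13/15) + 6 = 64/15.
For Player II: with q = P(C1), equating M's and B's payoffs gives −2q + 6 = 13q − 7 ⇒ q = 13/15.

13/15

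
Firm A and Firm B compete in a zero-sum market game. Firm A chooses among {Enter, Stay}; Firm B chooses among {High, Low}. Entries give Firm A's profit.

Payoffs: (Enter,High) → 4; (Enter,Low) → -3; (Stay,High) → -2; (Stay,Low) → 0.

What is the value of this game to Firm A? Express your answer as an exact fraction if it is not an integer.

Row minima: Enter → -3, Stay → -2; maximin = -2.
Column maxima: High → 4, Low → 0; minimax = 0.
-2 ≠ 0, so there is no saddle point; optimal play is mixed.
Let Firm A play Enter with probability p. Expected payoff against High: 4p + (-2)(1−p) = 6p − 2; against Low: (-3)p + 0(1−p) = −3p.
Setting these equal: 6p − 2 = −3p ⇒ 9p = 2 ⇒ p = 2/9, and the value is (6)·(2/9) − 2 = -2/3.
For Firm B: with q = P(High), equating Enter's and Stay's payoffs gives 7q − 3 = −2q ⇒ q = 1/3.

-2/3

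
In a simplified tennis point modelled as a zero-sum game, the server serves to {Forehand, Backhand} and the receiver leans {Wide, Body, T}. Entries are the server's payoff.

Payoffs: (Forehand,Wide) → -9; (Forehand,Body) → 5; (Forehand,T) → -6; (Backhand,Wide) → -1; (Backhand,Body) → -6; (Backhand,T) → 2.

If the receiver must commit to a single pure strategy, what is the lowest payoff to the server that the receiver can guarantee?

Column maxima: Wide → -1, Body → 5, T → 2.
The smallest of these is -1.

-1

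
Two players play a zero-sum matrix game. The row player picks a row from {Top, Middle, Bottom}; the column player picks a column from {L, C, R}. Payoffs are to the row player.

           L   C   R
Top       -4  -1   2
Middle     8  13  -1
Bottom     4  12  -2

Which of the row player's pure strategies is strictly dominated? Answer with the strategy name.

Bottom

Middle gives a strictly higher payoff than Bottom against every column: 8 > 4, 13 > 12, -1 > -2.
So Bottom is strictly dominated and the row player never plays it.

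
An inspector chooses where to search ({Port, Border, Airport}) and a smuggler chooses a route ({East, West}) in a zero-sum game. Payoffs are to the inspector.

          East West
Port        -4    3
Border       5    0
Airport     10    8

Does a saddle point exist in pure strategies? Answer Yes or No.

Yes

Row minima: Port → -4, Border → 0, Airport → 8; maximin = 8.
Column maxima: East → 10, West → 8; minimax = 8.
maximin = minimax = 8, so a saddle point exists.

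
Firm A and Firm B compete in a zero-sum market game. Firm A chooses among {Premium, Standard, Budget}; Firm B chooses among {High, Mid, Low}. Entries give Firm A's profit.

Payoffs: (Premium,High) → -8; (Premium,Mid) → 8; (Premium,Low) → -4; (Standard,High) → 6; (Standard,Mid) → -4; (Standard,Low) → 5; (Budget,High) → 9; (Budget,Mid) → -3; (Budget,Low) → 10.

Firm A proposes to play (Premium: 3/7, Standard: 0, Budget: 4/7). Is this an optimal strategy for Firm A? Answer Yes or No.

Yes

Against High this mix gives (3/7)·(-8) + (4/7)·9 = 12/7.
Against Mid this mix gives (3/7)·8 + (4/7)·(-3) = 12/7.
Against Low this mix gives (3/7)·(-4) + (4/7)·10 = 4.
All of Firm B's active replies (High, Mid) yield 12/7, and no column does worse for Firm A. The mix makes Firm B indifferent and guarantees 12/7, so it is optimal.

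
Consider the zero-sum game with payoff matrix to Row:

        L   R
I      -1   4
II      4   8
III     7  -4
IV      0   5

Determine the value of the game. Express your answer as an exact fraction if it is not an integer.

Row minima: I → -1, II → 4, III → -4, IV → 0; maximin = 4.
Column maxima: L → 7, R → 8; minimax = 7.
4 ≠ 7, so there is no saddle point; optimal play is mixed.
I is strictly dominated by II, so Row never plays it.
IV is strictly dominated by II, so Row never plays it.
On the remaining 2×2 (II, III vs L, R):
Let Row play II with probability p. Expected payoff against L: 4p + 7(1−p) = −3p + 7; against R: 8p + (-4)(1−p) = 12p − 4.
Setting these equal: −3p + 7 = 12p − 4 ⇒ −15p = -11 ⇒ p = 11/15, and the value is (-3)·(11/15) + 7 = 24/5.
For Column: with q = P(L), equating II's and III's payoffs gives −4q + 8 = 11q − 4 ⇒ q = 4/5.

24/5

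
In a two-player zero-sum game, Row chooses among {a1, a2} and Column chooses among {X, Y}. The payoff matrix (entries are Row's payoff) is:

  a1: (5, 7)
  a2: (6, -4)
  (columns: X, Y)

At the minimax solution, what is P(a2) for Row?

1/6

Row minima: a1 → 5, a2 → -4; maximin = 5.
Column maxima: X → 6, Y → 7; minimax = 6.
5 ≠ 6, so there is no saddle point; optimal play is mixed.
Let Row play a1 with probability p. Expected payoff against X: 5p + 6(1−p) = −p + 6; against Y: 7p + (-4)(1−p) = 11p − 4.
Setting these equal: −p + 6 = 11p − 4 ⇒ −12p = -10 ⇒ p = 5/6, and the value is (-1)·(5/6) + 6 = 31/6.
For Column: with q = P(X), equating a1's and a2's payoffs gives −2q + 7 = 10q − 4 ⇒ q = 11/12.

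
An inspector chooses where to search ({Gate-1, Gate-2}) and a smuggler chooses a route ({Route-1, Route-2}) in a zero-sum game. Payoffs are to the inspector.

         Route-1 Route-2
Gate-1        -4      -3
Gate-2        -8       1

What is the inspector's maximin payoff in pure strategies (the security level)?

Row minima: Gate-1 → -4, Gate-2 → -8.
The best of these is -4.

-4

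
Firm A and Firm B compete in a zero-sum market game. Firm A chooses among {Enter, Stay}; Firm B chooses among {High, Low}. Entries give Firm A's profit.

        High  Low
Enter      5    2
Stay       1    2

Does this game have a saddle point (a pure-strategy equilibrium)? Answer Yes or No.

Yes

Row minima: Enter → 2, Stay → 1; maximin = 2.
Column maxima: High → 5, Low → 2; minimax = 2.
maximin = minimax = 2, so a saddle point exists.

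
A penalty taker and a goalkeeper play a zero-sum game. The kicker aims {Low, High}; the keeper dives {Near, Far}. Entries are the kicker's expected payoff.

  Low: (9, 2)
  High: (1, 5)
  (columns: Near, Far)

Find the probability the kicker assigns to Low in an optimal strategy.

4/11

Row minima: Low → 2, High → 1; maximin = 2.
Column maxima: Near → 9, Far → 5; minimax = 5.
2 ≠ 5, so there is no saddle point; optimal play is mixed.
Let the kicker play Low with probability p. Expected payoff against Near: 9p + 1(1−p) = 8p + 1; against Far: 2p + 5(1−p) = −3p + 5.
Setting these equal: 8p + 1 = −3p + 5 ⇒ 11p = 4 ⇒ p = 4/11, and the value is (8)·(4/11) + 1 = 43/11.
For the keeper: with q = P(Near), equating Low's and High's payoffs gives 7q + 2 = −4q + 5 ⇒ q = 3/11.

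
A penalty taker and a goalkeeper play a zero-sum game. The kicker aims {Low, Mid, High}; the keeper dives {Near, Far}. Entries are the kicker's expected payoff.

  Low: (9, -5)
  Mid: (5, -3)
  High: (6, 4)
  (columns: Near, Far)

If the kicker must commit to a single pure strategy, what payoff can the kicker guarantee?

4

Row minima: Low → -5, Mid → -3, High → 4.
The best of these is 4.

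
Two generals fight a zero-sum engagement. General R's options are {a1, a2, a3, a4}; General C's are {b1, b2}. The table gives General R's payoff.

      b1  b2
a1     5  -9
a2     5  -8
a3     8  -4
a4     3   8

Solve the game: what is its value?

Row minima: a1 → -9, a2 → -8, a3 → -4, a4 → 3; maximin = 3.
Column maxima: b1 → 8, b2 → 8; minimax = 8.
3 ≠ 8, so there is no saddle point; optimal play is mixed.
a1 is strictly dominated by a3, so General R never plays it.
a2 is strictly dominated by a3, so General R never plays it.
On the remaining 2×2 (a3, a4 vs b1, b2):
Let General R play a3 with probability p. Expected payoff against b1: 8p + 3(1−p) = 5p + 3; against b2: (-4)p + 8(1−p) = −12p + 8.
Setting these equal: 5p + 3 = −12p + 8 ⇒ 17p = 5 ⇒ p = 5/17, and the value is (5)·(5/17) + 3 = 76/17.
For General C: with q = P(b1), equating a3's and a4's payoffs gives 12q − 4 = −5q + 8 ⇒ q = 12/17.

76/17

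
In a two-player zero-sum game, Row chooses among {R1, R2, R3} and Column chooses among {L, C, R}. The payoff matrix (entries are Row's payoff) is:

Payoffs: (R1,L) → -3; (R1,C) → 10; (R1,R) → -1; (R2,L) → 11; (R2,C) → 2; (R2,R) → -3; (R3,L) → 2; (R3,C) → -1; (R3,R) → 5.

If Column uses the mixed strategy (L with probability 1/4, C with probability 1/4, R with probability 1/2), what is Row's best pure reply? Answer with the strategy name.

R3

Expected payoff of R1: (1/4)·(-3) + (1/4)·10 + (1/2)·(-1) = 5/4.
Expected payoff of R2: (1/4)·11 + (1/4)·2 + (1/2)·(-3) = 7/4.
Expected payoff of R3: (1/4)·2 + (1/4)·(-1) + (1/2)·5 = 11/4.
The largest is 11/4, so Row's best response is R3.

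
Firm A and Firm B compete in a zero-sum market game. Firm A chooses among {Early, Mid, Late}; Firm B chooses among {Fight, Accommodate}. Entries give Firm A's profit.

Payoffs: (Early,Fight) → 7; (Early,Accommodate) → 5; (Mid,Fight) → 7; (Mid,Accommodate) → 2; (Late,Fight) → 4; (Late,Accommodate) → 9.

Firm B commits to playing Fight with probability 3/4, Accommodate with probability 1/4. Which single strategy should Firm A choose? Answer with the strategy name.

Expected payoff of Early: (3/4)·7 + (1/4)·5 = 13/2.
Expected payoff of Mid: (3/4)·7 + (1/4)·2 = 23/4.
Expected payoff of Late: (3/4)·4 + (1/4)·9 = 21/4.
The largest is 13/2, so Firm A's best response is Early.

Early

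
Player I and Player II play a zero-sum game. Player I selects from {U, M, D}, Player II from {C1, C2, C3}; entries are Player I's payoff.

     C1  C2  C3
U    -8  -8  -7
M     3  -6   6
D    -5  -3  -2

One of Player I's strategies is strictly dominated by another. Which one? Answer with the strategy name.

M gives a strictly higher payoff than U against every column: 3 > -8, -6 > -8, 6 > -7.
So U is strictly dominated and Player I never plays it.

U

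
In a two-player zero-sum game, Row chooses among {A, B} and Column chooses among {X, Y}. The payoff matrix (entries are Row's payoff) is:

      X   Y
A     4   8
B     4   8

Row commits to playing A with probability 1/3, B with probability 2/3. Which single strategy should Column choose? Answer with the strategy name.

X

If Column plays X, Row's expected payoff is (1/3)·4 + (2/3)·4 = 4.
If Column plays Y, Row's expected payoff is (1/3)·8 + (2/3)·8 = 8.
Column minimizes Row's payoff; the smallest is 4, so the best response is X.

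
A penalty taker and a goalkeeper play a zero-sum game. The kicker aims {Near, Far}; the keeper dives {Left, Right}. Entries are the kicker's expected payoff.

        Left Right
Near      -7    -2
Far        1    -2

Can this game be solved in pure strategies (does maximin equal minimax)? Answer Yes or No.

Yes

Row minima: Near → -7, Far → -2; maximin = -2.
Column maxima: Left → 1, Right → -2; minimax = -2.
maximin = minimax = -2, so a saddle point exists.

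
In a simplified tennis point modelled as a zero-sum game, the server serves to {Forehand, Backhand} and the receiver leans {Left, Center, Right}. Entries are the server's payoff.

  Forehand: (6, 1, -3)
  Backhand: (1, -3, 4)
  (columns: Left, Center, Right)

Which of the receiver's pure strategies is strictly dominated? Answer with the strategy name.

Left

Center holds the server's payoff strictly below Left in every row: 1 < 6, -3 < 1.
So Left is strictly dominated for the receiver.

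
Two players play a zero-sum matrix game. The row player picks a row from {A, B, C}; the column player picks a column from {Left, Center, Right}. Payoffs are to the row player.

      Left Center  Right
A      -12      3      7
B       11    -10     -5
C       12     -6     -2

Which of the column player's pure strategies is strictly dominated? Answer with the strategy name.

Center holds the row player's payoff strictly below Right in every row: 3 < 7, -10 < -5, -6 < -2.
So Right is strictly dominated for the column player.

Right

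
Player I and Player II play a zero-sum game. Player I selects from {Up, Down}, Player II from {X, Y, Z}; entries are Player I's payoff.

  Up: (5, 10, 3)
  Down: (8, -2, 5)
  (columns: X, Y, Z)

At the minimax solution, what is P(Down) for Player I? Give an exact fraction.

Row minima: Up → 3, Down → -2; maximin = 3.
Column maxima: X → 8, Y → 10, Z → 5; minimax = 5.
3 ≠ 5, so there is no saddle point; optimal play is mixed.
X is strictly dominated by Z (it gives Player I strictly more in every row), so Player II never plays it.
On the remaining 2×2 (Up, Down vs Y, Z):
Let Player I play Up with probability p. Expected payoff against Y: 10p + (-2)(1−p) = 12p − 2; against Z: 3p + 5(1−p) = −2p + 5.
Setting these equal: 12p − 2 = −2p + 5 ⇒ 14p = 7 ⇒ p = 1/2, and the value is (12)·(1/2) − 2 = 4.
For Player II: with q = P(Y), equating Up's and Down's payoffs gives 7q + 3 = −7q + 5 ⇒ q = 1/7.

1/2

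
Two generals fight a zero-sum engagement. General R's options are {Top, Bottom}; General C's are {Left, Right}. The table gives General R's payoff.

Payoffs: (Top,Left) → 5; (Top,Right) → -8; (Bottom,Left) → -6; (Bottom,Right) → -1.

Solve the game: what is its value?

-53/18

Row minima: Top → -8, Bottom → -6; maximin = -6.
Column maxima: Left → 5, Right → -1; minimax = -1.
-6 ≠ -1, so there is no saddle point; optimal play is mixed.
Let General R play Top with probability p. Expected payoff against Left: 5p + (-6)(1−p) = 11p − 6; against Right: (-8)p + (-1)(1−p) = −7p − 1.
Setting these equal: 11p − 6 = −7p − 1 ⇒ 18p = 5 ⇒ p = 5/18, and the value is (11)·(5/18) − 6 = -53/18.
For General C: with q = P(Left), equating Top's and Bottom's payoffs gives 13q − 8 = −5q − 1 ⇒ q = 7/18.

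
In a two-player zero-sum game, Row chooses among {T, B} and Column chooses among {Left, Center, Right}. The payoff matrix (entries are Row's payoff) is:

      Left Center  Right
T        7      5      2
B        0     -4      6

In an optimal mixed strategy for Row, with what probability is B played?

Row minima: T → 2, B → -4; maximin = 2.
Column maxima: Left → 7, Center → 5, Right → 6; minimax = 5.
2 ≠ 5, so there is no saddle point; optimal play is mixed.
Left is strictly dominated by Center (it gives Row strictly more in every row), so Column never plays it.
On the remaining 2×2 (T, B vs Center, Right):
Let Row play T with probability p. Expected payoff against Center: 5p + (-4)(1−p) = 9p − 4; against Right: 2p + 6(1−p) = −4p + 6.
Setting these equal: 9p − 4 = −4p + 6 ⇒ 13p = 10 ⇒ p = 10/13, and the value is (9)·(10/13) − 4 = 38/13.
For Column: with q = P(Center), equating T's and B's payoffs gives 3q + 2 = −10q + 6 ⇒ q = 4/13.

3/13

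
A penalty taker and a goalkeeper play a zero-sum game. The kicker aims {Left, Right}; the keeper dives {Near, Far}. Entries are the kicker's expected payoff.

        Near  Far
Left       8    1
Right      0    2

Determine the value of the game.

Row minima: Left → 1, Right → 0; maximin = 1.
Column maxima: Near → 8, Far → 2; minimax = 2.
1 ≠ 2, so there is no saddle point; optimal play is mixed.
Let the kicker play Left with probability p. Expected payoff against Near: 8p + 0(1−p) = 8p; against Far: 1p + 2(1−p) = −p + 2.
Setting these equal: 8p = −p + 2 ⇒ 9p = 2 ⇒ p = 2/9, and the value is (8)·(2/9) = 16/9.
For the keeper: with q = P(Near), equating Left's and Right's payoffs gives 7q + 1 = −2q + 2 ⇒ q = 1/9.

16/9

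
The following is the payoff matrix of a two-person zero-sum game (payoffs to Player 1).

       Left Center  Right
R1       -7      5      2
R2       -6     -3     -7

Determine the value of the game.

Row minima: R1 → -7, R2 → -7; maximin = -7.
Column maxima: Left → -6, Center → 5, Right → 2; minimax = -6.
-7 ≠ -6, so there is no saddle point; optimal play is mixed.
Center is strictly dominated by Left (it gives Player 1 strictly more in every row), so Player 2 never plays it.
On the remaining 2×2 (R1, R2 vs Left, Right):
Let Player 1 play R1 with probability p. Expected payoff against Left: (-7)p + (-6)(1−p) = −p − 6; against Right: 2p + (-7)(1−p) = 9p − 7.
Setting these equal: −p − 6 = 9p − 7 ⇒ −10p = -1 ⇒ p = 1/10, and the value is (-1)·(1/10) − 6 = -61/10.
For Player 2: with q = P(Left), equating R1's and R2's payoffs gives −9q + 2 = q − 7 ⇒ q = 9/10.

-61/10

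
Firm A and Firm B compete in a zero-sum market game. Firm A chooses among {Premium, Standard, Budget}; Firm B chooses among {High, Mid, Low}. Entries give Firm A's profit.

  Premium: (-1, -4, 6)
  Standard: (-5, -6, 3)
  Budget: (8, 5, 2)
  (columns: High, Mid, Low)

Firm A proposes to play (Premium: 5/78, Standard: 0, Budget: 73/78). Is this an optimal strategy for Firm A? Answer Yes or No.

No

Against High this mix gives (5/78)·(-1) + (73/78)·8 = 193/26.
Against Mid this mix gives (5/78)·(-4) + (73/78)·5 = 115/26.
Against Low this mix gives (5/78)·6 + (73/78)·2 = 88/39.
Firm B will play Low, holding Firm A to 88/39. Shifting weight toward the row that does better against Low would raise this floor (the equalizing mix achieves 38/13 against both Low and Mid), so the proposed strategy is not optimal.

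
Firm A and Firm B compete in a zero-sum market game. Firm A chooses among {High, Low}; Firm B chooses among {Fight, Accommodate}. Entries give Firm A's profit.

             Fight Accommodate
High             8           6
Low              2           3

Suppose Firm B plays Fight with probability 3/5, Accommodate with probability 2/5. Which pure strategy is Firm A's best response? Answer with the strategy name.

Expected payoff of High: (3/5)·8 + (2/5)·6 = 36/5.
Expected payoff of Low: (3/5)·2 + (2/5)·3 = 12/5.
The largest is 36/5, so Firm A's best response is High.

High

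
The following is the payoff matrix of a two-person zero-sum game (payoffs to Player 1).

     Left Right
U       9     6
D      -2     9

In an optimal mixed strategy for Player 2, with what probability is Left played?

3/14

Row minima: U → 6, D → -2; maximin = 6.
Column maxima: Left → 9, Right → 9; minimax = 9.
6 ≠ 9, so there is no saddle point; optimal play is mixed.
Let Player 1 play U with probability p. Expected payoff against Left: 9p + (-2)(1−p) = 11p − 2; against Right: 6p + 9(1−p) = −3p + 9.
Setting these equal: 11p − 2 = −3p + 9 ⇒ 14p = 11 ⇒ p = 11/14, and the value is (11)·(11/14) − 2 = 93/14.
For Player 2: with q = P(Left), equating U's and D's payoffs gives 3q + 6 = −11q + 9 ⇒ q = 3/14.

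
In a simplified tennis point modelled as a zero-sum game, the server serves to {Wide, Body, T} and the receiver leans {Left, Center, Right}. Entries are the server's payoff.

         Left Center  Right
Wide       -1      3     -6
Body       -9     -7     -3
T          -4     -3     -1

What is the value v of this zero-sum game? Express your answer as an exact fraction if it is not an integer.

-23/8

Row minima: Wide → -6, Body → -9, T → -4; maximin = -4.
Column maxima: Left → -1, Center → 3, Right → -1; minimax = -1.
-4 ≠ -1, so there is no saddle point; optimal play is mixed.
Body is strictly dominated by T, so the server never plays it.
Center is strictly dominated by Left (it gives the server strictly more in every row), so the receiver never plays it.
On the remaining 2×2 (Wide, T vs Left, Right):
Let the server play Wide with probability p. Expected payoff against Left: (-1)p + (-4)(1−p) = 3p − 4; against Right: (-6)p + (-1)(1−p) = −5p − 1.
Setting these equal: 3p − 4 = −5p − 1 ⇒ 8p = 3 ⇒ p = 3/8, and the value is (3)·(3/8) − 4 = -23/8.
For the receiver: with q = P(Left), equating Wide's and T's payoffs gives 5q − 6 = −3q − 1 ⇒ q = 5/8.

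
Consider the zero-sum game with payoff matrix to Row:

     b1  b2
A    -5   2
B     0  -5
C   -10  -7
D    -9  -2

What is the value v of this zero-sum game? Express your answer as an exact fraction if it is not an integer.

-25/12

Row minima: A → -5, B → -5, C → -10, D → -9; maximin = -5.
Column maxima: b1 → 0, b2 → 2; minimax = 0.
-5 ≠ 0, so there is no saddle point; optimal play is mixed.
C is strictly dominated by A, so Row never plays it.
D is strictly dominated by A, so Row never plays it.
On the remaining 2×2 (A, B vs b1, b2):
Let Row play A with probability p. Expected payoff against b1: (-5)p + 0(1−p) = −5p; against b2: 2p + (-5)(1−p) = 7p − 5.
Setting these equal: −5p = 7p − 5 ⇒ −12p = -5 ⇒ p = 5/12, and the value is (-5)·(5/12) = -25/12.
For Column: with q = P(b1), equating A's and B's payoffs gives −7q + 2 = 5q − 5 ⇒ q = 7/12.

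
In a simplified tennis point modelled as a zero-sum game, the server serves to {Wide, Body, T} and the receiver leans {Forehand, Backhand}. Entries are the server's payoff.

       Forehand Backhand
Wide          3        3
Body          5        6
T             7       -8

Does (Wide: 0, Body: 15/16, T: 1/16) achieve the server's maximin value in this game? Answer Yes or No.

Against Forehand this mix gives (15/16)·5 + (1/16)·7 = 41/8.
Against Backhand this mix gives (15/16)·6 + (1/16)·(-8) = 41/8.
All of the receiver's active replies (Forehand, Backhand) yield 41/8, and no column does worse for the server. The mix makes the receiver indifferent and guarantees 41/8, so it is optimal.

Yes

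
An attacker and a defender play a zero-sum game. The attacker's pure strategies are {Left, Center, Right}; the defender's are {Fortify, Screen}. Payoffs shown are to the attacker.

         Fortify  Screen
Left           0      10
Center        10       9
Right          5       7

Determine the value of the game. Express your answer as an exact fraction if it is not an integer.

100/11

Row minima: Left → 0, Center → 9, Right → 5; maximin = 9.
Column maxima: Fortify → 10, Screen → 10; minimax = 10.
9 ≠ 10, so there is no saddle point; optimal play is mixed.
Right is strictly dominated by Center, so the attacker never plays it.
On the remaining 2×2 (Left, Center vs Fortify, Screen):
Let the attacker play Left with probability p. Expected payoff against Fortify: 0p + 10(1−p) = −10p + 10; against Screen: 10p + 9(1−p) = p + 9.
Setting these equal: −10p + 10 = p + 9 ⇒ −11p = -1 ⇒ p = 1/11, and the value is (-10)·(1/11) + 10 = 100/11.
For the defender: with q = P(Fortify), equating Left's and Center's payoffs gives −10q + 10 = q + 9 ⇒ q = 1/11.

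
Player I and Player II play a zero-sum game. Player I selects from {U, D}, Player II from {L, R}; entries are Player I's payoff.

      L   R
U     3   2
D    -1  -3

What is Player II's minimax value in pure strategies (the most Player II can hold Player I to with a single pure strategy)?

2

Column maxima: L → 3, R → 2.
The smallest of these is 2.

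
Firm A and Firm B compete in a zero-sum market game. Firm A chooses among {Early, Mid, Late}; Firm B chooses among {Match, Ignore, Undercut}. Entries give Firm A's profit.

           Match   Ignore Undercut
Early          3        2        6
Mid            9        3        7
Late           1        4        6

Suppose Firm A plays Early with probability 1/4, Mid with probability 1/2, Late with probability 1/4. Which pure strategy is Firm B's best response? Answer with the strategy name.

If Firm B plays Match, Firm A's expected payoff is (1/4)·3 + (1/2)·9 + (1/4)·1 = 11/2.
If Firm B plays Ignore, Firm A's expected payoff is (1/4)·2 + (1/2)·3 + (1/4)·4 = 3.
If Firm B plays Undercut, Firm A's expected payoff is (1/4)·6 + (1/2)·7 + (1/4)·6 = 13/2.
Firm B minimizes Firm A's payoff; the smallest is 3, so the best response is Ignore.

Ignore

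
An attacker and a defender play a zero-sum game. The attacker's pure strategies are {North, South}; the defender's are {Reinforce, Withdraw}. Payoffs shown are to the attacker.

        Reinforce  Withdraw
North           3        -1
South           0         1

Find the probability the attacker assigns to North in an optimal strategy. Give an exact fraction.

1/5

Row minima: North → -1, South → 0; maximin = 0.
Column maxima: Reinforce → 3, Withdraw → 1; minimax = 1.
0 ≠ 1, so there is no saddle point; optimal play is mixed.
Let the attacker play North with probability p. Expected payoff against Reinforce: 3p + 0(1−p) = 3p; against Withdraw: (-1)p + 1(1−p) = −2p + 1.
Setting these equal: 3p = −2p + 1 ⇒ 5p = 1 ⇒ p = 1/5, and the value is (3)·(1/5) = 3/5.
For the defender: with q = P(Reinforce), equating North's and South's payoffs gives 4q − 1 = −q + 1 ⇒ q = 2/5.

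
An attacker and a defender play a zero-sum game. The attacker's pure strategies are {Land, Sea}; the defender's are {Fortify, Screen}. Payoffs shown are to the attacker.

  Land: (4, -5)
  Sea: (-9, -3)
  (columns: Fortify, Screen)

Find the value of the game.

-19/5

Row minima: Land → -5, Sea → -9; maximin = -5.
Column maxima: Fortify → 4, Screen → -3; minimax = -3.
-5 ≠ -3, so there is no saddle point; optimal play is mixed.
Let the attacker play Land with probability p. Expected payoff against Fortify: 4p + (-9)(1−p) = 13p − 9; against Screen: (-5)p + (-3)(1−p) = −2p − 3.
Setting these equal: 13p − 9 = −2p − 3 ⇒ 15p = 6 ⇒ p = 2/5, and the value is (13)·(2/5) − 9 = -19/5.
For the defender: with q = P(Fortify), equating Land's and Sea's payoffs gives 9q − 5 = −6q − 3 ⇒ q = 2/15.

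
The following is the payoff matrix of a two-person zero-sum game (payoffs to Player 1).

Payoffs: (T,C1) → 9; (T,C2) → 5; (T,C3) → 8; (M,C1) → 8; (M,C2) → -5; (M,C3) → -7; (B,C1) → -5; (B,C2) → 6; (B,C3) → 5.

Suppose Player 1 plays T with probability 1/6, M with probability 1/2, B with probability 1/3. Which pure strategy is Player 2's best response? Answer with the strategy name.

C3

If Player 2 plays C1, Player 1's expected payoff is (1/6)·9 + (1/2)·8 + (1/3)·(-5) = 23/6.
If Player 2 plays C2, Player 1's expected payoff is (1/6)·5 + (1/2)·(-5) + (1/3)·6 = 1/3.
If Player 2 plays C3, Player 1's expected payoff is (1/6)·8 + (1/2)·(-7) + (1/3)·5 = -1/2.
Player 2 minimizes Player 1's payoff; the smallest is -1/2, so the best response is C3.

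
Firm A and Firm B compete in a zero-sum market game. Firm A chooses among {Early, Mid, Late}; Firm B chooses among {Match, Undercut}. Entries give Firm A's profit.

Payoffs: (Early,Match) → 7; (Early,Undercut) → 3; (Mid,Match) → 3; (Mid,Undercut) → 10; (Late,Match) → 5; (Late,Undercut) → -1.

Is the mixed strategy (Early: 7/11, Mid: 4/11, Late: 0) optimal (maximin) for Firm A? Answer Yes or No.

Against Match this mix gives (7/11)·7 + (4/11)·3 = 61/11.
Against Undercut this mix gives (7/11)·3 + (4/11)·10 = 61/11.
All of Firm B's active replies (Match, Undercut) yield 61/11, and no column does worse for Firm A. The mix makes Firm B indifferent and guarantees 61/11, so it is optimal.

Yes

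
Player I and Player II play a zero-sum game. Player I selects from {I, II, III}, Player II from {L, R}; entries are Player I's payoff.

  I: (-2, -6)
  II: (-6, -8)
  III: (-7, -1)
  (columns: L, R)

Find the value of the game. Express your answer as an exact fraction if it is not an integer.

Row minima: I → -6, II → -8, III → -7; maximin = -6.
Column maxima: L → -2, R → -1; minimax = -2.
-6 ≠ -2, so there is no saddle point; optimal play is mixed.
II is strictly dominated by I, so Player I never plays it.
On the remaining 2×2 (I, III vs L, R):
Let Player I play I with probability p. Expected payoff against L: (-2)p + (-7)(1−p) = 5p − 7; against R: (-6)p + (-1)(1−p) = −5p − 1.
Setting these equal: 5p − 7 = −5p − 1 ⇒ 10p = 6 ⇒ p = 3/5, and the value is (5)·(3/5) − 7 = -4.
For Player II: with q = P(L), equating I's and III's payoffs gives 4q − 6 = −6q − 1 ⇒ q = 1/2.

-4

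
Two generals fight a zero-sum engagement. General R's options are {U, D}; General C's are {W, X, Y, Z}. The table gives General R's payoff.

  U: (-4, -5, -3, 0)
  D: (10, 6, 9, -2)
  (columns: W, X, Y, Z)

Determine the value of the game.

-10/13

Row minima: U → -5, D → -2; maximin = -2.
Column maxima: W → 10, X → 6, Y → 9, Z → 0; minimax = 0.
-2 ≠ 0, so there is no saddle point; optimal play is mixed.
W is strictly dominated by X (it gives General R strictly more in every row), so General C never plays it.
Y is strictly dominated by X (it gives General R strictly more in every row), so General C never plays it.
On the remaining 2×2 (U, D vs X, Z):
Let General R play U with probability p. Expected payoff against X: (-5)p + 6(1−p) = −11p + 6; against Z: 0p + (-2)(1−p) = 2p − 2.
Setting these equal: −11p + 6 = 2p − 2 ⇒ −13p = -8 ⇒ p = 8/13, and the value is (-11)·(8/13) + 6 = -10/13.
For General C: with q = P(X), equating U's and D's payoffs gives −5q = 8q − 2 ⇒ q = 2/13.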